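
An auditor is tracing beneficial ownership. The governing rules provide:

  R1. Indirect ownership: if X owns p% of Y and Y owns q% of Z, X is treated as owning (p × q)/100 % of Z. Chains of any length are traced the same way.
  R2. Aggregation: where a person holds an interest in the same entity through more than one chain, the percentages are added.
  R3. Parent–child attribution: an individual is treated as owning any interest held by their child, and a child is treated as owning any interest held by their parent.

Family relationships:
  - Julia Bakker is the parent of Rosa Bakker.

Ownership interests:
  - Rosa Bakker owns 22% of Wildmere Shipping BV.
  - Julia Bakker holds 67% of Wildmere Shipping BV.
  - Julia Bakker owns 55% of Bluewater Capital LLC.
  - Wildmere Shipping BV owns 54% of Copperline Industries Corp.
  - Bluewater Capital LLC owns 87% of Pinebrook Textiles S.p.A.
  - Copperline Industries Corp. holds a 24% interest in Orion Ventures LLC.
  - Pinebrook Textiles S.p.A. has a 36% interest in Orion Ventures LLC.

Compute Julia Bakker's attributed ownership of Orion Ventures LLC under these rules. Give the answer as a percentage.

28.7604%

By parent–child attribution (R3), Julia Bakker is treated as also owning Rosa Bakker's interest in Wildmere Shipping BV, giving 67% + 22% = 89%.
Chain via Wildmere Shipping BV → Copperline Industries Corp. (R1): 89% × 54% × 24% = 11.5344% of Orion Ventures LLC.
Chain via Bluewater Capital LLC → Pinebrook Textiles S.p.A. (R1): 55% × 87% × 36% = 17.226% of Orion Ventures LLC.
Aggregating (R2): 11.5344% + 17.226% = 28.7604%.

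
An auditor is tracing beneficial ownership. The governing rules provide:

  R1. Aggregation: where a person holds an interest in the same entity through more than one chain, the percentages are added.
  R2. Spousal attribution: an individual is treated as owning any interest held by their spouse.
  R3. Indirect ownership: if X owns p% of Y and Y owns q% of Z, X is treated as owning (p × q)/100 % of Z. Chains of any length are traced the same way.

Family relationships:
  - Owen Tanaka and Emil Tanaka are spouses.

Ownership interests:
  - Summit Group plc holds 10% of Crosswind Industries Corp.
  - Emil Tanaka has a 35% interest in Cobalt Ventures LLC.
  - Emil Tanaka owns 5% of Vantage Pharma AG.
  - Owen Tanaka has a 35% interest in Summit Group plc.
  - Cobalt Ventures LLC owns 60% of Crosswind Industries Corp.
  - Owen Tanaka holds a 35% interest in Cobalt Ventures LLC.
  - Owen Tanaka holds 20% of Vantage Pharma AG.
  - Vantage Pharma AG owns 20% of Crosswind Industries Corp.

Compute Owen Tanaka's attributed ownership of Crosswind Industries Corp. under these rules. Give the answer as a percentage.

By spousal attribution (R2), Owen Tanaka is treated as also owning Emil Tanaka's interest in Vantage Pharma AG, giving 20% + 5% = 25%.
By spousal attribution (R2), Owen Tanaka is treated as also owning Emil Tanaka's interest in Cobalt Ventures LLC, giving 35% + 35% = 70%.
Chain via Vantage Pharma AG (R3): 25% × 20% = 5% of Crosswind Industries Corp.
Chain via Cobalt Ventures LLC (R3): 70% × 60% = 42% of Crosswind Industries Corp.
Chain via Summit Group plc (R3): 35% × 10% = 3.5% of Crosswind Industries Corp.
Aggregating (R1): 5% + 42% + 3.5% = 50.5%.

50.5%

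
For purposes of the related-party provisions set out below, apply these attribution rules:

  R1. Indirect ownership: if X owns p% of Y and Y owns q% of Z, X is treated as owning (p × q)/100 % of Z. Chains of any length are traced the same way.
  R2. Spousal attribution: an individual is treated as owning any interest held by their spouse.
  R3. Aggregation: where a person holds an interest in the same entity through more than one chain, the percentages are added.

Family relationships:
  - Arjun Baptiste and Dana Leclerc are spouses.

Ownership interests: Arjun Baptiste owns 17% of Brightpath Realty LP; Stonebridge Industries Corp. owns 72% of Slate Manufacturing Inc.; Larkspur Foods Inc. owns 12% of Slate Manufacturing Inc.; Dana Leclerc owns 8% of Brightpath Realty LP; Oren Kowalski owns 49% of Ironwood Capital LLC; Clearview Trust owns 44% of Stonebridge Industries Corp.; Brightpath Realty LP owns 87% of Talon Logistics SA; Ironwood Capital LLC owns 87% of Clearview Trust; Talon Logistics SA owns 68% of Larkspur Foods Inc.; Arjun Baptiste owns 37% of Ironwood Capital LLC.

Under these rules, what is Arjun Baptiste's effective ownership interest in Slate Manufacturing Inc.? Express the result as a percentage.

By spousal attribution (R2), Arjun Baptiste is treated as also owning Dana Leclerc's interest in Brightpath Realty LP, giving 17% + 8% = 25%.
Chain via Ironwood Capital LLC → Clearview Trust → Stonebridge Industries Corp. (R1): 37% × 87% × 44% × 72% = 10.197792% of Slate Manufacturing Inc.
Chain via Brightpath Realty LP → Talon Logistics SA → Larkspur Foods Inc. (R1): 25% × 87% × 68% × 12% = 1.7748% of Slate Manufacturing Inc.
Aggregating (R3): 10.197792% + 1.7748% = 11.972592%.

11.972592%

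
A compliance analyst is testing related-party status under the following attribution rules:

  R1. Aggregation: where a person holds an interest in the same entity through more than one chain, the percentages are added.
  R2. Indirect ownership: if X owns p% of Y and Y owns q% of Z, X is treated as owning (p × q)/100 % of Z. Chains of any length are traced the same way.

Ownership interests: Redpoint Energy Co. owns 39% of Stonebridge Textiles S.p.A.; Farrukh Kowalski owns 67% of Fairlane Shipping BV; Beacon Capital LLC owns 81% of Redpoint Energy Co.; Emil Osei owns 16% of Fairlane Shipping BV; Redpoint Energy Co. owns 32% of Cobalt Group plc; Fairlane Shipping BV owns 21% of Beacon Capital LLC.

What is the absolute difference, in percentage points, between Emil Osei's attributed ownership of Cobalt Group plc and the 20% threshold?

Chain via Fairlane Shipping BV → Beacon Capital LLC → Redpoint Energy Co. (R2): 16% × 21% × 81% × 32% = 0.870912% of Cobalt Group plc.
0.870912% falls short of the 20% threshold by 19.129088 percentage points.

19.129088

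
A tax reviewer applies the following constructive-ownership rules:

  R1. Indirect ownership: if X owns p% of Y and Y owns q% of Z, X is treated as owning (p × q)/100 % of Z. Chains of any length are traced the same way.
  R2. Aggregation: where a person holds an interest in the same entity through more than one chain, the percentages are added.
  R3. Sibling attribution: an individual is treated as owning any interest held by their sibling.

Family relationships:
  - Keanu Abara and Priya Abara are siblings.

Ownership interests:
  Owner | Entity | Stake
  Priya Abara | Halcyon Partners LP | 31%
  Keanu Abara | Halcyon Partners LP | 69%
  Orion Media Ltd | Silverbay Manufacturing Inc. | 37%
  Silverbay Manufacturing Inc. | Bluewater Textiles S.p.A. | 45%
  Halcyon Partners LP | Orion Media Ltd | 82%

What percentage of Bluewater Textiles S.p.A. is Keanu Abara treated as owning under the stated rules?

13.653%

By sibling attribution (R3), Keanu Abara is treated as also owning Priya Abara's interest in Halcyon Partners LP, giving 69% + 31% = 100%.
Chain via Halcyon Partners LP → Orion Media Ltd → Silverbay Manufacturing Inc. (R1): 100% × 82% × 37% × 45% = 13.653% of Bluewater Textiles S.p.A.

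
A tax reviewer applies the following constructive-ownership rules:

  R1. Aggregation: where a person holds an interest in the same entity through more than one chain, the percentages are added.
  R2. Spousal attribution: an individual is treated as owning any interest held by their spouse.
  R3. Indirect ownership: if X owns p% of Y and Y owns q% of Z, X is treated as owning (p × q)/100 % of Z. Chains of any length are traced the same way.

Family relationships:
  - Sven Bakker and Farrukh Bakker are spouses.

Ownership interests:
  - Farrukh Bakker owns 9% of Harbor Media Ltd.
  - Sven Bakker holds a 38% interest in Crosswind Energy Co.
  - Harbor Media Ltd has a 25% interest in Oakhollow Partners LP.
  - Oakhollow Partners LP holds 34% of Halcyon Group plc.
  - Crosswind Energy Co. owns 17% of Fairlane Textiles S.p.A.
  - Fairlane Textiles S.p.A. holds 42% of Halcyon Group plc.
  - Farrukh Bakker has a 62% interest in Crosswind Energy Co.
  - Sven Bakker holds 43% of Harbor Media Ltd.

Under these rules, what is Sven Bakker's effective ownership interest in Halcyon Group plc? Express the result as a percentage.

By spousal attribution (R2), Sven Bakker is treated as also owning Farrukh Bakker's interest in Crosswind Energy Co, giving 38% + 62% = 100%.
By spousal attribution (R2), Sven Bakker is treated as also owning Farrukh Bakker's interest in Harbor Media Ltd, giving 43% + 9% = 52%.
Chain via Crosswind Energy Co. → Fairlane Textiles S.p.A. (R3): 100% × 17% × 42% = 7.14% of Halcyon Group plc.
Chain via Harbor Media Ltd → Oakhollow Partners LP (R3): 52% × 25% × 34% = 4.42% of Halcyon Group plc.
Aggregating (R1): 7.14% + 4.42% = 11.56%.

11.56%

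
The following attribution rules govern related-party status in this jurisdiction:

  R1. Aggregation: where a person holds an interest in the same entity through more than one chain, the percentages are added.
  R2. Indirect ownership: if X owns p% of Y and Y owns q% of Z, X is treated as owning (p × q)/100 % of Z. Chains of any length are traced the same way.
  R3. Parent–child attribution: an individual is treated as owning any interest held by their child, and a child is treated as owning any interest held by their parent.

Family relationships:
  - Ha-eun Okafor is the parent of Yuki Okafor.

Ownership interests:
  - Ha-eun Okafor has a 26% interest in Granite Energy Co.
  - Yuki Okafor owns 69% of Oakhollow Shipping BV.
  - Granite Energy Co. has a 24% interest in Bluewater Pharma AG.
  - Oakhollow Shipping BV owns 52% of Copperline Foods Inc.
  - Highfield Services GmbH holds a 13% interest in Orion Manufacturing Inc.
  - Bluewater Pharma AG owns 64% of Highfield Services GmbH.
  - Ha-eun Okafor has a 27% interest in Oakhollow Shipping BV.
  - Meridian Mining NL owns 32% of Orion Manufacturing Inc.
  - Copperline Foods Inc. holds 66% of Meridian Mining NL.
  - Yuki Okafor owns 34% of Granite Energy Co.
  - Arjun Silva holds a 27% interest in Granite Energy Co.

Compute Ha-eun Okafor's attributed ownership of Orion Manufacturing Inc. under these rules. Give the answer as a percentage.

By parent–child attribution (R3), Ha-eun Okafor is treated as also owning Yuki Okafor's interest in Granite Energy Co, giving 26% + 34% = 60%.
By parent–child attribution (R3), Ha-eun Okafor is treated as also owning Yuki Okafor's interest in Oakhollow Shipping BV, giving 27% + 69% = 96%.
Chain via Granite Energy Co. → Bluewater Pharma AG → Highfield Services GmbH (R2): 60% × 24% × 64% × 13% = 1.19808% of Orion Manufacturing Inc.
Chain via Oakhollow Shipping BV → Copperline Foods Inc. → Meridian Mining NL (R2): 96% × 52% × 66% × 32% = 10.543104% of Orion Manufacturing Inc.
Aggregating (R1): 1.19808% + 10.543104% = 11.741184%.

11.741184%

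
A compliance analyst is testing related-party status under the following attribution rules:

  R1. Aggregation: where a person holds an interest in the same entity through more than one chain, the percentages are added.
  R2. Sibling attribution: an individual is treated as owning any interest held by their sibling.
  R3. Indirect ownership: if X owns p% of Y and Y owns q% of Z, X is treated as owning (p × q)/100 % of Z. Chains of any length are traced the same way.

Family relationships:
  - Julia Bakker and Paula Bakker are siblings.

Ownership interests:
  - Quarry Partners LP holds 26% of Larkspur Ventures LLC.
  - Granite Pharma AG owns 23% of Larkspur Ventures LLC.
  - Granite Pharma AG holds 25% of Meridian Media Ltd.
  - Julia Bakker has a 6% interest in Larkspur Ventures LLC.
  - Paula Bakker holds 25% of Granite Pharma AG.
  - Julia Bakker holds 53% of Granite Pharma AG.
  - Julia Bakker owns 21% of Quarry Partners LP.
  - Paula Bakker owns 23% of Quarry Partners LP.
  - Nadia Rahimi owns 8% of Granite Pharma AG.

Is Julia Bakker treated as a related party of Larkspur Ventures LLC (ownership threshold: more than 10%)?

Yes

By sibling attribution (R2), Julia Bakker is treated as also owning Paula Bakker's interest in Quarry Partners LP, giving 21% + 23% = 44%.
By sibling attribution (R2), Julia Bakker is treated as also owning Paula Bakker's interest in Granite Pharma AG, giving 53% + 25% = 78%.
Chain via Quarry Partners LP (R3): 44% × 26% = 11.44% of Larkspur Ventures LLC.
Chain via Granite Pharma AG (R3): 78% × 23% = 17.94% of Larkspur Ventures LLC.
Direct interest in Larkspur Ventures LLC: 6%.
Aggregating (R1): 11.44% + 17.94% + 6% = 35.38%.
35.38% exceeds the 10% threshold, so Julia is a related party to Larkspur Ventures LLC.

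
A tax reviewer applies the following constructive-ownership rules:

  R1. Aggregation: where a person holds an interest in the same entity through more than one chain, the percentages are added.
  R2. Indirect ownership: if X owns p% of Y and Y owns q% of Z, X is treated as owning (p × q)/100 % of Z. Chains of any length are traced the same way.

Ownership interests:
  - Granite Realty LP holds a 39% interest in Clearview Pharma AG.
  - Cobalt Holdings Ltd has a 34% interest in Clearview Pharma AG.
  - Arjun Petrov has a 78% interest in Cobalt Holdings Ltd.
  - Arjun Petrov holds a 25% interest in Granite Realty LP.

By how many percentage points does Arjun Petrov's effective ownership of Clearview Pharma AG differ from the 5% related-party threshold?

Chain via Cobalt Holdings Ltd (R2): 78% × 34% = 26.52% of Clearview Pharma AG.
Chain via Granite Realty LP (R2): 25% × 39% = 9.75% of Clearview Pharma AG.
Aggregating (R1): 26.52% + 9.75% = 36.27%.
36.27% exceeds the 5% threshold by 31.27 percentage points.

31.27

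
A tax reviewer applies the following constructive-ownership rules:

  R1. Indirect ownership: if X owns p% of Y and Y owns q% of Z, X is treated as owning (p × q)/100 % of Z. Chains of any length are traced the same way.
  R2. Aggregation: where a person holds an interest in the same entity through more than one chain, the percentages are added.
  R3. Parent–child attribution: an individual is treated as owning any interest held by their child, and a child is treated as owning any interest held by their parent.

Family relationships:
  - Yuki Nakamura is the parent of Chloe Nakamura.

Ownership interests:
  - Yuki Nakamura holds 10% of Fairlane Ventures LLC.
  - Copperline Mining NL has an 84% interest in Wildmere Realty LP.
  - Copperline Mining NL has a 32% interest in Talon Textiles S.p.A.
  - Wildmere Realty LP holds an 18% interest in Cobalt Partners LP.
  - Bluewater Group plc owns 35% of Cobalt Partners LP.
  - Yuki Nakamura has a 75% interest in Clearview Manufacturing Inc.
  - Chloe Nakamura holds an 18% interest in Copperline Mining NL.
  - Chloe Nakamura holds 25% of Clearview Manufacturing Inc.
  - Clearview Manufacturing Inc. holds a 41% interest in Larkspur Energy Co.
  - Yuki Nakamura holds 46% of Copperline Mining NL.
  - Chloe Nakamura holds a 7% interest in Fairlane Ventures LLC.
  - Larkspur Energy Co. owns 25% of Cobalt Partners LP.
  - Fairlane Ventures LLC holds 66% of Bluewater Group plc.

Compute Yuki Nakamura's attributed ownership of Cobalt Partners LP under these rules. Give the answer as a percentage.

23.8538%

By parent–child attribution (R3), Yuki Nakamura is treated as also owning Chloe Nakamura's interest in Fairlane Ventures LLC, giving 10% + 7% = 17%.
By parent–child attribution (R3), Yuki Nakamura is treated as also owning Chloe Nakamura's interest in Clearview Manufacturing Inc, giving 75% + 25% = 100%.
By parent–child attribution (R3), Yuki Nakamura is treated as also owning Chloe Nakamura's interest in Copperline Mining NL, giving 46% + 18% = 64%.
Chain via Fairlane Ventures LLC → Bluewater Group plc (R1): 17% × 66% × 35% = 3.927% of Cobalt Partners LP.
Chain via Clearview Manufacturing Inc. → Larkspur Energy Co. (R1): 100% × 41% × 25% = 10.25% of Cobalt Partners LP.
Chain via Copperline Mining NL → Wildmere Realty LP (R1): 64% × 84% × 18% = 9.6768% of Cobalt Partners LP.
Aggregating (R2): 3.927% + 10.25% + 9.6768% = 23.8538%.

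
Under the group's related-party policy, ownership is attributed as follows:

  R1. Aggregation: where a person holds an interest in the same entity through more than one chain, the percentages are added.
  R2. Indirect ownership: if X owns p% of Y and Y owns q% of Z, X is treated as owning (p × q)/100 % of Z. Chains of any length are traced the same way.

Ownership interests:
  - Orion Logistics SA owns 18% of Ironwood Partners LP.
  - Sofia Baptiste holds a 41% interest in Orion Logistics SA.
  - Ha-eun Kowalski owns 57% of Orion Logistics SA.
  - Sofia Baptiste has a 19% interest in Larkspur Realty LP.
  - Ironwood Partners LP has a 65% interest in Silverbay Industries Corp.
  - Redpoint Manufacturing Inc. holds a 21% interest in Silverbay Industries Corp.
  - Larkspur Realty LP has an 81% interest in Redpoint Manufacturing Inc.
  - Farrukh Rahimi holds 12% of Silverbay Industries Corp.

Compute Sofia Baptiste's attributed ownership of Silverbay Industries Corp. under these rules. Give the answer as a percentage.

Chain via Larkspur Realty LP → Redpoint Manufacturing Inc. (R2): 19% × 81% × 21% = 3.2319% of Silverbay Industries Corp.
Chain via Orion Logistics SA → Ironwood Partners LP (R2): 41% × 18% × 65% = 4.797% of Silverbay Industries Corp.
Aggregating (R1): 3.2319% + 4.797% = 8.0289%.

8.0289%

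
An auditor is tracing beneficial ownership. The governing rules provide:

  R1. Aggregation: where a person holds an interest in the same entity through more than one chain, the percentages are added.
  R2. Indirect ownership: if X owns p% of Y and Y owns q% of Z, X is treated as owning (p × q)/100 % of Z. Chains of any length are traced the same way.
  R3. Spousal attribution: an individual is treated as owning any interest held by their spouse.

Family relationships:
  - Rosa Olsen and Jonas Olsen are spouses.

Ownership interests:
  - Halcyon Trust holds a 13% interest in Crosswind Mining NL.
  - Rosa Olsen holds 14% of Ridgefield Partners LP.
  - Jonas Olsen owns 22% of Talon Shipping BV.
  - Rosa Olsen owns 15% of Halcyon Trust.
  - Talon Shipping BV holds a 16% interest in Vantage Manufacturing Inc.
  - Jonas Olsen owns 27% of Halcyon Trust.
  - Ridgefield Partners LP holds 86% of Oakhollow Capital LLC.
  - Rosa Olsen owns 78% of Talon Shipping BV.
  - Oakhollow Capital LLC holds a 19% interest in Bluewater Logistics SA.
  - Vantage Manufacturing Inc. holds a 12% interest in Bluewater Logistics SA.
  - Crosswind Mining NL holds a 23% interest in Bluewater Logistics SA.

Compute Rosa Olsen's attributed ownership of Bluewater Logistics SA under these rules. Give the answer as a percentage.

By spousal attribution (R3), Rosa Olsen is treated as also owning Jonas Olsen's interest in Talon Shipping BV, giving 78% + 22% = 100%.
By spousal attribution (R3), Rosa Olsen is treated as also owning Jonas Olsen's interest in Halcyon Trust, giving 15% + 27% = 42%.
Chain via Ridgefield Partners LP → Oakhollow Capital LLC (R2): 14% × 86% × 19% = 2.2876% of Bluewater Logistics SA.
Chain via Talon Shipping BV → Vantage Manufacturing Inc. (R2): 100% × 16% × 12% = 1.92% of Bluewater Logistics SA.
Chain via Halcyon Trust → Crosswind Mining NL (R2): 42% × 13% × 23% = 1.2558% of Bluewater Logistics SA.
Aggregating (R1): 2.2876% + 1.92% + 1.2558% = 5.4634%.

5.4634%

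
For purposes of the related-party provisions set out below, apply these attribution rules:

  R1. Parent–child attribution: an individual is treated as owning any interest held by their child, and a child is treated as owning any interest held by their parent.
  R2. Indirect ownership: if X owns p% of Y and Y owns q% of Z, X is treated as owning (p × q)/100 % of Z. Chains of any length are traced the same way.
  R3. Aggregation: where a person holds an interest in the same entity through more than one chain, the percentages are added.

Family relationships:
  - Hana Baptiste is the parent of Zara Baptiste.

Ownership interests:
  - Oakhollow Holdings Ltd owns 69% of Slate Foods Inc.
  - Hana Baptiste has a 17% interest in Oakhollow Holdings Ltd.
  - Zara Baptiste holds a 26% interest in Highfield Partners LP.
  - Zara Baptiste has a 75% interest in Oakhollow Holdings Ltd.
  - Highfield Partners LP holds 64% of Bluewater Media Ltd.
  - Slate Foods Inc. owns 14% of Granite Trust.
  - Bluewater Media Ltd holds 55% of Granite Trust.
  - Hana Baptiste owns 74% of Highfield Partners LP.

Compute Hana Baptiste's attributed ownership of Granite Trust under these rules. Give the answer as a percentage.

44.0872%

By parent–child attribution (R1), Hana Baptiste is treated as also owning Zara Baptiste's interest in Highfield Partners LP, giving 74% + 26% = 100%.
By parent–child attribution (R1), Hana Baptiste is treated as also owning Zara Baptiste's interest in Oakhollow Holdings Ltd, giving 17% + 75% = 92%.
Chain via Highfield Partners LP → Bluewater Media Ltd (R2): 100% × 64% × 55% = 35.2% of Granite Trust.
Chain via Oakhollow Holdings Ltd → Slate Foods Inc. (R2): 92% × 69% × 14% = 8.8872% of Granite Trust.
Aggregating (R3): 35.2% + 8.8872% = 44.0872%.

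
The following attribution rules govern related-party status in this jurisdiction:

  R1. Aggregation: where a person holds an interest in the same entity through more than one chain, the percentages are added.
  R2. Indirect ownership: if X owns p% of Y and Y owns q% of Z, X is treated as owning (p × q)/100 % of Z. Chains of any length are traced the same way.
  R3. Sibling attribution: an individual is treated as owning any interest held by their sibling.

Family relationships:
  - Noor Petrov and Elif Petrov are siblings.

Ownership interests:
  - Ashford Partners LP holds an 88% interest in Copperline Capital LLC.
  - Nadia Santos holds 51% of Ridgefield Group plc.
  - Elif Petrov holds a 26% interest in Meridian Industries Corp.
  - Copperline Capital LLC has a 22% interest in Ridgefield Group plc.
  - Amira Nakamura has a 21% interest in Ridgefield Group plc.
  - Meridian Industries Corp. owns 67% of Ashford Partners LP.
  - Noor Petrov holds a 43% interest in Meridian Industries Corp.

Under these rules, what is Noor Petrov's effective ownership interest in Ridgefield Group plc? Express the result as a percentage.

8.950128%

By sibling attribution (R3), Noor Petrov is treated as also owning Elif Petrov's interest in Meridian Industries Corp, giving 43% + 26% = 69%.
Chain via Meridian Industries Corp. → Ashford Partners LP → Copperline Capital LLC (R2): 69% × 67% × 88% × 22% = 8.950128% of Ridgefield Group plc.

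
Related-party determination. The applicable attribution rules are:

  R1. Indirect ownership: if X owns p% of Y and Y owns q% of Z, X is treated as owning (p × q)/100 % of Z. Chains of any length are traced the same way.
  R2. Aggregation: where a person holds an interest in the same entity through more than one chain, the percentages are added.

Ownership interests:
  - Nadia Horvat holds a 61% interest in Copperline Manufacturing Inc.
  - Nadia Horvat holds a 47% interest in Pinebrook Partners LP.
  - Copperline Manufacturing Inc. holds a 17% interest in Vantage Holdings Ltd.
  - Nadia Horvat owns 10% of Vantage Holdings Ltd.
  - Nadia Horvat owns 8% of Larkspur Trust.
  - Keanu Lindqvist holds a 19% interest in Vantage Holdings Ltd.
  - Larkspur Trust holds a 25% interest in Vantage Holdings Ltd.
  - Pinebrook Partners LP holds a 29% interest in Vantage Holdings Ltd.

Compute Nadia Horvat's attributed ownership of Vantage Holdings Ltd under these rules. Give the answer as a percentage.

Chain via Copperline Manufacturing Inc. (R1): 61% × 17% = 10.37% of Vantage Holdings Ltd.
Chain via Larkspur Trust (R1): 8% × 25% = 2% of Vantage Holdings Ltd.
Chain via Pinebrook Partners LP (R1): 47% × 29% = 13.63% of Vantage Holdings Ltd.
Direct interest in Vantage Holdings Ltd: 10%.
Aggregating (R2): 10.37% + 2% + 13.63% + 10% = 36%.

36%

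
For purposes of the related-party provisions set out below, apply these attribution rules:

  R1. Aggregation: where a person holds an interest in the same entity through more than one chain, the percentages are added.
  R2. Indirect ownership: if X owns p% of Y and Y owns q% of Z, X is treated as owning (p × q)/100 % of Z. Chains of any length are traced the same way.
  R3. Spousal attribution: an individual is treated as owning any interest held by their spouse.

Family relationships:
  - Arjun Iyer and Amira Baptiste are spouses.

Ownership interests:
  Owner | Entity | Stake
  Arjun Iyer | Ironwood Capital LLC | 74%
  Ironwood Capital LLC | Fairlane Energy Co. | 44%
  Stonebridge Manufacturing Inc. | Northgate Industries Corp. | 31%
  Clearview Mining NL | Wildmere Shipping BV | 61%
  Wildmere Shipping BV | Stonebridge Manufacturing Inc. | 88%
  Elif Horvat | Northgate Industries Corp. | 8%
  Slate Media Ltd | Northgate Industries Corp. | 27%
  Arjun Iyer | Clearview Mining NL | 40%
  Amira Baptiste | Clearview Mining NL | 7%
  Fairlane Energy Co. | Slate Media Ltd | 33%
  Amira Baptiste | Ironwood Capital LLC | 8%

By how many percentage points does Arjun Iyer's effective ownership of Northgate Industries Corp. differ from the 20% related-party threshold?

By spousal attribution (R3), Arjun Iyer is treated as also owning Amira Baptiste's interest in Ironwood Capital LLC, giving 74% + 8% = 82%.
By spousal attribution (R3), Arjun Iyer is treated as also owning Amira Baptiste's interest in Clearview Mining NL, giving 40% + 7% = 47%.
Chain via Ironwood Capital LLC → Fairlane Energy Co. → Slate Media Ltd (R2): 82% × 44% × 33% × 27% = 3.214728% of Northgate Industries Corp.
Chain via Clearview Mining NL → Wildmere Shipping BV → Stonebridge Manufacturing Inc. (R2): 47% × 61% × 88% × 31% = 7.821176% of Northgate Industries Corp.
Aggregating (R1): 3.214728% + 7.821176% = 11.035904%.
11.035904% falls short of the 20% threshold by 8.964096 percentage points.

8.964096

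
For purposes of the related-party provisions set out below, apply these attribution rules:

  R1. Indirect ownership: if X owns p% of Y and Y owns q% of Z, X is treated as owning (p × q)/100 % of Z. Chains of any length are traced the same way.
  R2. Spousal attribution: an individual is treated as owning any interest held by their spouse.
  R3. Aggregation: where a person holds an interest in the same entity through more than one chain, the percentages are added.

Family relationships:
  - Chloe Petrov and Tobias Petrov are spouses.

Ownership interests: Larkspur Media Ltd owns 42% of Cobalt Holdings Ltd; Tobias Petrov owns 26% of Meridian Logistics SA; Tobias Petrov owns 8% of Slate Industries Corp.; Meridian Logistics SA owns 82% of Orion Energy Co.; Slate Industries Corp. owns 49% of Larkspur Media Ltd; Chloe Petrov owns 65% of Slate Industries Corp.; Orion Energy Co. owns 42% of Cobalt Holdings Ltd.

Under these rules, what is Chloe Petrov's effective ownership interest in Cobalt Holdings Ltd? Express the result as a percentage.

23.9778%

By spousal attribution (R2), Chloe Petrov is treated as also owning Tobias Petrov's interest in Slate Industries Corp, giving 65% + 8% = 73%.
By spousal attribution (R2), Chloe Petrov is treated as owning Tobias Petrov's 26% interest in Meridian Logistics SA.
Chain via Slate Industries Corp. → Larkspur Media Ltd (R1): 73% × 49% × 42% = 15.0234% of Cobalt Holdings Ltd.
Chain via Meridian Logistics SA → Orion Energy Co. (R1): 26% × 82% × 42% = 8.9544% of Cobalt Holdings Ltd.
Aggregating (R3): 15.0234% + 8.9544% = 23.9778%.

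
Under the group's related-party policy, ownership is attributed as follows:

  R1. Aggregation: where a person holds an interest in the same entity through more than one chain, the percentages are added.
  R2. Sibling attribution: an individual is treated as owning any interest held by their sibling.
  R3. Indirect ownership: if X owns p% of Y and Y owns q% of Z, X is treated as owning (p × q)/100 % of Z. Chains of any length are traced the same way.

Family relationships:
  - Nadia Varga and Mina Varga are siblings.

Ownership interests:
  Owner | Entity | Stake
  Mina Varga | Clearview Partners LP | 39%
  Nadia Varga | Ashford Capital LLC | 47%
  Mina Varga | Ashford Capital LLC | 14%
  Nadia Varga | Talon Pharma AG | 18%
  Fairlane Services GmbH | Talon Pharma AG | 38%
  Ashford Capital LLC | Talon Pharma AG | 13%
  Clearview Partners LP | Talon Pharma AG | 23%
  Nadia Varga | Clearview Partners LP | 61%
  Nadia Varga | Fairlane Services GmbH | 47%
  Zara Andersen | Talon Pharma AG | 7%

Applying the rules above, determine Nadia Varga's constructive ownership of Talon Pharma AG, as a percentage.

66.79%

By sibling attribution (R2), Nadia Varga is treated as also owning Mina Varga's interest in Clearview Partners LP, giving 61% + 39% = 100%.
By sibling attribution (R2), Nadia Varga is treated as also owning Mina Varga's interest in Ashford Capital LLC, giving 47% + 14% = 61%.
Chain via Fairlane Services GmbH (R3): 47% × 38% = 17.86% of Talon Pharma AG.
Chain via Clearview Partners LP (R3): 100% × 23% = 23% of Talon Pharma AG.
Chain via Ashford Capital LLC (R3): 61% × 13% = 7.93% of Talon Pharma AG.
Direct interest in Talon Pharma AG: 18%.
Aggregating (R1): 17.86% + 23% + 7.93% + 18% = 66.79%.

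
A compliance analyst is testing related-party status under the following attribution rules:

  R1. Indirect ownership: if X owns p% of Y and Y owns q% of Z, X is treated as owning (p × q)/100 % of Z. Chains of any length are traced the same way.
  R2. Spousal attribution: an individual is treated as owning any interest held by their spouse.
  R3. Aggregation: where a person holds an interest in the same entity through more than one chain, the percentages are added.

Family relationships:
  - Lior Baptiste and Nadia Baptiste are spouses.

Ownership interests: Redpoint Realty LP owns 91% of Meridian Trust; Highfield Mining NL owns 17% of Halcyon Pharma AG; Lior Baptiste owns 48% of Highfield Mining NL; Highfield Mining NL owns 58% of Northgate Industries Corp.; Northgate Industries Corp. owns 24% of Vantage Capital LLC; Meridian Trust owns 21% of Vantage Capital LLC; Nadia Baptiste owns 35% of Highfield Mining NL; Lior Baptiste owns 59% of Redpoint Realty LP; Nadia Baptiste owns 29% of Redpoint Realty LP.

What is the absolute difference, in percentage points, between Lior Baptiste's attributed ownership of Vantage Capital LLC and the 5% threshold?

23.3704

By spousal attribution (R2), Lior Baptiste is treated as also owning Nadia Baptiste's interest in Highfield Mining NL, giving 48% + 35% = 83%.
By spousal attribution (R2), Lior Baptiste is treated as also owning Nadia Baptiste's interest in Redpoint Realty LP, giving 59% + 29% = 88%.
Chain via Highfield Mining NL → Northgate Industries Corp. (R1): 83% × 58% × 24% = 11.5536% of Vantage Capital LLC.
Chain via Redpoint Realty LP → Meridian Trust (R1): 88% × 91% × 21% = 16.8168% of Vantage Capital LLC.
Aggregating (R3): 11.5536% + 16.8168% = 28.3704%.
28.3704% exceeds the 5% threshold by 23.3704 percentage points.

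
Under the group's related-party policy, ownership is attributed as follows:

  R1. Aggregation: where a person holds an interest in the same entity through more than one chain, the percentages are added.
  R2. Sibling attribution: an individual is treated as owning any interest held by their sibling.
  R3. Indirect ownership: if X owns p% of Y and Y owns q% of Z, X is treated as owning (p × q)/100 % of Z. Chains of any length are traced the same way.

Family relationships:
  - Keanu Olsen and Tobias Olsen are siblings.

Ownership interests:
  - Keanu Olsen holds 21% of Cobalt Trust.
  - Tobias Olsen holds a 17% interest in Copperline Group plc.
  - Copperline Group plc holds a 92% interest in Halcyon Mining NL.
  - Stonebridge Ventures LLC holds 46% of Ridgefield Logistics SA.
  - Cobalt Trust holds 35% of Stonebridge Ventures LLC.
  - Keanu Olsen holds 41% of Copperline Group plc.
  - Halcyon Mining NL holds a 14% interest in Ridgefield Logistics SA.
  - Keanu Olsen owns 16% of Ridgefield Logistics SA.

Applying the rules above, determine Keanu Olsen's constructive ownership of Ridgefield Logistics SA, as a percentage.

By sibling attribution (R2), Keanu Olsen is treated as also owning Tobias Olsen's interest in Copperline Group plc, giving 41% + 17% = 58%.
Chain via Copperline Group plc → Halcyon Mining NL (R3): 58% × 92% × 14% = 7.4704% of Ridgefield Logistics SA.
Chain via Cobalt Trust → Stonebridge Ventures LLC (R3): 21% × 35% × 46% = 3.381% of Ridgefield Logistics SA.
Direct interest in Ridgefield Logistics SA: 16%.
Aggregating (R1): 7.4704% + 3.381% + 16% = 26.8514%.

26.8514%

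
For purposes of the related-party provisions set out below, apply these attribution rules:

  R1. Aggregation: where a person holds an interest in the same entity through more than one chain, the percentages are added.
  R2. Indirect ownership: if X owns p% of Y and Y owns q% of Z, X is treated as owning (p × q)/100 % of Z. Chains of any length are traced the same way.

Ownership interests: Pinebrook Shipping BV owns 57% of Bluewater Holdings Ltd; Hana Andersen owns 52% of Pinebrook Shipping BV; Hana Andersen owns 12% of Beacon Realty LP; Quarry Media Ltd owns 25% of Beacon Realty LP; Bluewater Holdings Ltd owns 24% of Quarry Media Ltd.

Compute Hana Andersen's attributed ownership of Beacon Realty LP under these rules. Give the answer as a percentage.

Chain via Pinebrook Shipping BV → Bluewater Holdings Ltd → Quarry Media Ltd (R2): 52% × 57% × 24% × 25% = 1.7784% of Beacon Realty LP.
Direct interest in Beacon Realty LP: 12%.
Aggregating (R1): 1.7784% + 12% = 13.7784%.

13.7784%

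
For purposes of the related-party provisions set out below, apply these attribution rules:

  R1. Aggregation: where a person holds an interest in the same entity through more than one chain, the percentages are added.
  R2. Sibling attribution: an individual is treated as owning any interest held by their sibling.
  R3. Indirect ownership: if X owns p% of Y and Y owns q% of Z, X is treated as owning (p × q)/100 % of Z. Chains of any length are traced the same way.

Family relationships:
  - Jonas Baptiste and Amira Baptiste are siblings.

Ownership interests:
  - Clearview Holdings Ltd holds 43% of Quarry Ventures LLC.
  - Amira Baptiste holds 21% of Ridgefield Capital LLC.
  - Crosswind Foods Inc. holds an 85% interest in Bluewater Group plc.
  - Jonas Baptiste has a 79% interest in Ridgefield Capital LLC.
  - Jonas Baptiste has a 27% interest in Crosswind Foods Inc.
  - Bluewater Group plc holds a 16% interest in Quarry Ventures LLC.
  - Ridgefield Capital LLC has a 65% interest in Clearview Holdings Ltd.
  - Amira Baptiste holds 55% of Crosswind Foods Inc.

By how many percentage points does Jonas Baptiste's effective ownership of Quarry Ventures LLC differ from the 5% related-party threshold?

By sibling attribution (R2), Jonas Baptiste is treated as also owning Amira Baptiste's interest in Crosswind Foods Inc, giving 27% + 55% = 82%.
By sibling attribution (R2), Jonas Baptiste is treated as also owning Amira Baptiste's interest in Ridgefield Capital LLC, giving 79% + 21% = 100%.
Chain via Crosswind Foods Inc. → Bluewater Group plc (R3): 82% × 85% × 16% = 11.152% of Quarry Ventures LLC.
Chain via Ridgefield Capital LLC → Clearview Holdings Ltd (R3): 100% × 65% × 43% = 27.95% of Quarry Ventures LLC.
Aggregating (R1): 11.152% + 27.95% = 39.102%.
39.102% exceeds the 5% threshold by 34.102 percentage points.

34.102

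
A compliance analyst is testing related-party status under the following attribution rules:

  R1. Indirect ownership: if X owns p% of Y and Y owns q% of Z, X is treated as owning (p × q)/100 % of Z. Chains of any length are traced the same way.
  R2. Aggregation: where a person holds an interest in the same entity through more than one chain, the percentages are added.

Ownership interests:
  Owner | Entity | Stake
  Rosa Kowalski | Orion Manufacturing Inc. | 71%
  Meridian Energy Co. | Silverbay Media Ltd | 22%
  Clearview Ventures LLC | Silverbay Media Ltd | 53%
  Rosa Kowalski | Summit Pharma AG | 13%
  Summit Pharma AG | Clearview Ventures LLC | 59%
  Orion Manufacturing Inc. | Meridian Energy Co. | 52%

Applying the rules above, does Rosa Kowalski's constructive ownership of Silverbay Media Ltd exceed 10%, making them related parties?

Chain via Summit Pharma AG → Clearview Ventures LLC (R1): 13% × 59% × 53% = 4.0651% of Silverbay Media Ltd.
Chain via Orion Manufacturing Inc. → Meridian Energy Co. (R1): 71% × 52% × 22% = 8.1224% of Silverbay Media Ltd.
Aggregating (R2): 4.0651% + 8.1224% = 12.1875%.
12.1875% exceeds the 10% threshold, so Rosa is a related party to Silverbay Media Ltd.

Yes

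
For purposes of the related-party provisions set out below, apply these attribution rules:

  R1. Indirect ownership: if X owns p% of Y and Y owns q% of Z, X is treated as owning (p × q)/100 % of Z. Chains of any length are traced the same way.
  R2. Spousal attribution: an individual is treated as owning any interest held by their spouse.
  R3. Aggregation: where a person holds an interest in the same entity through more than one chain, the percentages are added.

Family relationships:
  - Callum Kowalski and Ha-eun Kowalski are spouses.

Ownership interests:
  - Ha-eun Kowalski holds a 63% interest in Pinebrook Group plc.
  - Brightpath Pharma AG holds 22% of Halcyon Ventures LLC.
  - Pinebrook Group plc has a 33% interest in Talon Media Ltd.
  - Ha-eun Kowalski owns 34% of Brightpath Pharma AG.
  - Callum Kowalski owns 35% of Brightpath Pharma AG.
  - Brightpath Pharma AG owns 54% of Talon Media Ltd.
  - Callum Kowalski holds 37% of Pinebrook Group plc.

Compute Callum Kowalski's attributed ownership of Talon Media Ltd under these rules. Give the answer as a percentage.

70.26%

By spousal attribution (R2), Callum Kowalski is treated as also owning Ha-eun Kowalski's interest in Pinebrook Group plc, giving 37% + 63% = 100%.
By spousal attribution (R2), Callum Kowalski is treated as also owning Ha-eun Kowalski's interest in Brightpath Pharma AG, giving 35% + 34% = 69%.
Chain via Pinebrook Group plc (R1): 100% × 33% = 33% of Talon Media Ltd.
Chain via Brightpath Pharma AG (R1): 69% × 54% = 37.26% of Talon Media Ltd.
Aggregating (R3): 33% + 37.26% = 70.26%.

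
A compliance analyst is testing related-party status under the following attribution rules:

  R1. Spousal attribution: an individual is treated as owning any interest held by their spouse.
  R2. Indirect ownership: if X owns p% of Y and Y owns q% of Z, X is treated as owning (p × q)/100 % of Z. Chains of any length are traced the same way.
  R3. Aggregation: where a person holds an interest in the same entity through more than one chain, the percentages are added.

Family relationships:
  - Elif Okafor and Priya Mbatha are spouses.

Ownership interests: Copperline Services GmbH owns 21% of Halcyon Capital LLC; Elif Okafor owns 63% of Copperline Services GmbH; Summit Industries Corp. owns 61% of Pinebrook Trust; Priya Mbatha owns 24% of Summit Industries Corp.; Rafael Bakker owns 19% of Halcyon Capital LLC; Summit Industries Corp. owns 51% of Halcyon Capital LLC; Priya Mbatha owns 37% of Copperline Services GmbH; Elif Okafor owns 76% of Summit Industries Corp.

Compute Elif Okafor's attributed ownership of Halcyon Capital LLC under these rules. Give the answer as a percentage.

By spousal attribution (R1), Elif Okafor is treated as also owning Priya Mbatha's interest in Copperline Services GmbH, giving 63% + 37% = 100%.
By spousal attribution (R1), Elif Okafor is treated as also owning Priya Mbatha's interest in Summit Industries Corp, giving 76% + 24% = 100%.
Chain via Copperline Services GmbH (R2): 100% × 21% = 21% of Halcyon Capital LLC.
Chain via Summit Industries Corp. (R2): 100% × 51% = 51% of Halcyon Capital LLC.
Aggregating (R3): 21% + 51% = 72%.

72%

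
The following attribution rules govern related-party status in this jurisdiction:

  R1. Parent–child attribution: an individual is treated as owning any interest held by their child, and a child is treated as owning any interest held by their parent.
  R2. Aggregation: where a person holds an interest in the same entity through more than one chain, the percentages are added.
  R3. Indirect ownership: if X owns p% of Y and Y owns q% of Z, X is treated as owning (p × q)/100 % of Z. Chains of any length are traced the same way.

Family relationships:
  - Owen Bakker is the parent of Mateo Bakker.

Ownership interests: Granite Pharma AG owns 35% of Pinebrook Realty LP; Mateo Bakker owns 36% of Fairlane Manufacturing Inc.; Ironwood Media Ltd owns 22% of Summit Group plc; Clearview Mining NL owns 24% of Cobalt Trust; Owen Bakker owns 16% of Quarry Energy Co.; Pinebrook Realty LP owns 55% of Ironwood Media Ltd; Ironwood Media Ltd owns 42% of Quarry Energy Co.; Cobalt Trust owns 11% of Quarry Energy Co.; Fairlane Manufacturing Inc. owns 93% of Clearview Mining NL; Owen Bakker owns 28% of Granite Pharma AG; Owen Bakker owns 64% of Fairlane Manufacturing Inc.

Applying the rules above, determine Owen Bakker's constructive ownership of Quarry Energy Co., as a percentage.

By parent–child attribution (R1), Owen Bakker is treated as also owning Mateo Bakker's interest in Fairlane Manufacturing Inc, giving 64% + 36% = 100%.
Chain via Fairlane Manufacturing Inc. → Clearview Mining NL → Cobalt Trust (R3): 100% × 93% × 24% × 11% = 2.4552% of Quarry Energy Co.
Chain via Granite Pharma AG → Pinebrook Realty LP → Ironwood Media Ltd (R3): 28% × 35% × 55% × 42% = 2.2638% of Quarry Energy Co.
Direct interest in Quarry Energy Co: 16%.
Aggregating (R2): 2.4552% + 2.2638% + 16% = 20.719%.

20.719%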